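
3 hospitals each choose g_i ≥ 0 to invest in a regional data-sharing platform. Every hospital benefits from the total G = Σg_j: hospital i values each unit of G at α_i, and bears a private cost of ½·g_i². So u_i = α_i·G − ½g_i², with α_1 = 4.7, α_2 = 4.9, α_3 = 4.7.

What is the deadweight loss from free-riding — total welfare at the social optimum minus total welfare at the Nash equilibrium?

136.34

Hospital i's FOC: ∂u_i/∂g_i = α_i − g_i = 0, so g_i* = α_i.
NE contributions = (4.7, 4.9, 4.7); G = 14.3.
W^NE = (Σα)·G − ½Σα_i² = 14.3² − ½·68.19 = 170.395.
Planner sets g_i = Σα_j = 14.3 for every i, so G^SO = 3·14.3 = 42.9.
W^SO = (Σα)·G^SO − ½·3·(Σα)² = (3/2)·14.3² = 306.735.
Deadweight loss = W^SO − W^NE = 136.34.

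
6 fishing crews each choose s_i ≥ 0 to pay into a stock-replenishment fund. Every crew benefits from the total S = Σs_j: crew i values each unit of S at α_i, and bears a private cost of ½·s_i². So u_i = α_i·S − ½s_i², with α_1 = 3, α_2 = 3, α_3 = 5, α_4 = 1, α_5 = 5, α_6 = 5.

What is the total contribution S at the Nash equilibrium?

Crew i's FOC: ∂u_i/∂s_i = α_i − s_i = 0, so s_i* = α_i.
NE contributions = (3, 3, 5, 1, 5, 5); S = 22.

22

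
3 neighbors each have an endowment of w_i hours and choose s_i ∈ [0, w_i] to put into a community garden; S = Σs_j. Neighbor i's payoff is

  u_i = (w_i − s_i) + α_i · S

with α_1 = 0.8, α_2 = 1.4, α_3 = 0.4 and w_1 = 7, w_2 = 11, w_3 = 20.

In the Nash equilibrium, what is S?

11

∂u_i/∂s_i = α_i − 1, so neighbor i contributes w_i if α_i > 1, else 0.
α_i > 1 for i ∈ {2}; NE contributions (0, 11, 0), S = 11.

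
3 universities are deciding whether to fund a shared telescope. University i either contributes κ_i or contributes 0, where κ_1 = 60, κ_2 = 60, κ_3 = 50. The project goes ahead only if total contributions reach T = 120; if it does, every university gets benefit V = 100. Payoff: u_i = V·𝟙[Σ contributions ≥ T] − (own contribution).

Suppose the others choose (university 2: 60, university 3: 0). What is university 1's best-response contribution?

60

Others' total = 60. Contributing 60 brings total to 120 ≥ 120: gain V − κ_1 = 40.
Best response: 60.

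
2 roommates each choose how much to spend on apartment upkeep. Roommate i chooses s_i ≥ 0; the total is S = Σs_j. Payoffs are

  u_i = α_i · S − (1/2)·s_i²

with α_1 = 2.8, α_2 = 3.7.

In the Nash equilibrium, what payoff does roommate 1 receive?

Roommate i's FOC: ∂u_i/∂s_i = α_i − s_i = 0, so s_i* = α_i.
NE contributions = (2.8, 3.7); S = 6.5.
u_1 = α_1·S − ½·(s_1)² = 2.8·6.5 − ½·2.8² = 14.28.

14.28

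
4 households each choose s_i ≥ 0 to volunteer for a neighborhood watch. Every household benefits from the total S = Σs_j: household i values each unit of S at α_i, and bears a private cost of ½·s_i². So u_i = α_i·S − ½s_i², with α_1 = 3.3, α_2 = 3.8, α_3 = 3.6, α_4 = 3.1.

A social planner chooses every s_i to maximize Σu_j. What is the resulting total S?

55.2

Planner FOC: ∂(Σu_j)/∂s_i = (Σα_j) − s_i = 0, so s_i^SO = Σα_j = 13.8 for every i; S^SO = 55.2.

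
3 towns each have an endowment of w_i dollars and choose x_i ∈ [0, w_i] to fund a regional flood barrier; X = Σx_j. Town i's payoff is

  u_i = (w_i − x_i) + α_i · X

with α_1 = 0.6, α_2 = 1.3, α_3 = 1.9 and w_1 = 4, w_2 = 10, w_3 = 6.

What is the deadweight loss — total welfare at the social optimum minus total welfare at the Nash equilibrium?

∂u_i/∂x_i = α_i − 1, so town i contributes w_i if α_i > 1, else 0.
α_i > 1 for i ∈ {2, 3}; NE contributions (0, 10, 6), X = 16.
W^NE = Σw_i − X^NE + (Σα_i)·X^NE = 20 + 2.8·16 = 64.8.
Planner: ∂(Σu_j)/∂x_i = Σα_j − 1 = 2.8 > 0, so everyone contributes w_i; X^SO = 20, W^SO = 20 + 2.8·20 = 76.
Deadweight loss = 11.2.

11.2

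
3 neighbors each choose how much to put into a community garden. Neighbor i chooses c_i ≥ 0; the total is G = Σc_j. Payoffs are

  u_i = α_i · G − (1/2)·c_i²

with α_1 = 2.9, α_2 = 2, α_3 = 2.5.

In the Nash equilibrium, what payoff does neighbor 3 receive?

Neighbor i's FOC: ∂u_i/∂c_i = α_i − c_i = 0, so c_i* = α_i.
NE contributions = (2.9, 2, 2.5); G = 7.4.
u_3 = α_3·G − ½·(c_3)² = 2.5·7.4 − ½·2.5² = 15.375.

15.375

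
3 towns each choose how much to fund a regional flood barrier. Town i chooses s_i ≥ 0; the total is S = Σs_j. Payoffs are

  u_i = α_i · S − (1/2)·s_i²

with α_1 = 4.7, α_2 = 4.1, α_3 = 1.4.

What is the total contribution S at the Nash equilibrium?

Town i's FOC: ∂u_i/∂s_i = α_i − s_i = 0, so s_i* = α_i.
NE contributions = (4.7, 4.1, 1.4); S = 10.2.

10.2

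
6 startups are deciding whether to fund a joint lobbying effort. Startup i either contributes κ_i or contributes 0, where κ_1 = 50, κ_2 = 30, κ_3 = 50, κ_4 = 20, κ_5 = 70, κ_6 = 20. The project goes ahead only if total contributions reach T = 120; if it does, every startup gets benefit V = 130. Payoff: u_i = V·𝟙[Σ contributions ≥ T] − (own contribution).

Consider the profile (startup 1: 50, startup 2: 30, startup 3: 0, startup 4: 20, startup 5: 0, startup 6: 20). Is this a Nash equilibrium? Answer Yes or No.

Yes

Total = 120 ≥ 120: provided.
Startup 1 (pledges 50, payoff 80): dropping to 0 → total 70, payoff 0. No gain.
Startup 2 (pledges 30, payoff 100): dropping to 0 → total 90, payoff 0. No gain.
Startup 3 (pledges 0, payoff 130): pledging 50 → total 170, payoff 80. No gain.
Startup 4 (pledges 20, payoff 110): dropping to 0 → total 100, payoff 0. No gain.
Startup 5 (pledges 0, payoff 130): pledging 70 → total 190, payoff 60. No gain.
Startup 6 (pledges 20, payoff 110): dropping to 0 → total 100, payoff 0. No gain.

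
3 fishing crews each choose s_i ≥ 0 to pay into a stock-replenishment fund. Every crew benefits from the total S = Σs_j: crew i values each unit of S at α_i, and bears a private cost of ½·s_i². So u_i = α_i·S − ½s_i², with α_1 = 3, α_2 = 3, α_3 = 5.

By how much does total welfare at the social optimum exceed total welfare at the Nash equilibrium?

Crew i's FOC: ∂u_i/∂s_i = α_i − s_i = 0, so s_i* = α_i.
NE contributions = (3, 3, 5); S = 11.
W^NE = (Σα)·S − ½Σα_i² = 11² − ½·43 = 99.5.
Planner sets s_i = Σα_j = 11 for every i, so S^SO = 3·11 = 33.
W^SO = (Σα)·S^SO − ½·3·(Σα)² = (3/2)·11² = 181.5.
Deadweight loss = W^SO − W^NE = 82.

82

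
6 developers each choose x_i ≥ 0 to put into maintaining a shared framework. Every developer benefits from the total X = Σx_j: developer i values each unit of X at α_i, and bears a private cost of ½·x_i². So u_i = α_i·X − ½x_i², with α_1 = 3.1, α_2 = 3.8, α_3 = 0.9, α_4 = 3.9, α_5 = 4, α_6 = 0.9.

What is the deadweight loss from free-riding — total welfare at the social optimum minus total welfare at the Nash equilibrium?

Developer i's FOC: ∂u_i/∂x_i = α_i − x_i = 0, so x_i* = α_i.
NE contributions = (3.1, 3.8, 0.9, 3.9, 4, 0.9); X = 16.6.
W^NE = (Σα)·X − ½Σα_i² = 16.6² − ½·56.88 = 247.12.
Planner sets x_i = Σα_j = 16.6 for every i, so X^SO = 6·16.6 = 99.6.
W^SO = (Σα)·X^SO − ½·6·(Σα)² = (6/2)·16.6² = 826.68.
Deadweight loss = W^SO − W^NE = 579.56.

579.56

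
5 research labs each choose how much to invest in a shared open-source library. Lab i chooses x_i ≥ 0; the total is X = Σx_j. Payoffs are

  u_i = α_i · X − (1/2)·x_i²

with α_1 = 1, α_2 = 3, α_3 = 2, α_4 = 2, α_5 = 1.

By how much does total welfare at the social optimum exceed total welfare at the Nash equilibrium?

131

Lab i's FOC: ∂u_i/∂x_i = α_i − x_i = 0, so x_i* = α_i.
NE contributions = (1, 3, 2, 2, 1); X = 9.
W^NE = (Σα)·X − ½Σα_i² = 9² − ½·19 = 71.5.
Planner sets x_i = Σα_j = 9 for every i, so X^SO = 5·9 = 45.
W^SO = (Σα)·X^SO − ½·5·(Σα)² = (5/2)·9² = 202.5.
Deadweight loss = W^SO − W^NE = 131.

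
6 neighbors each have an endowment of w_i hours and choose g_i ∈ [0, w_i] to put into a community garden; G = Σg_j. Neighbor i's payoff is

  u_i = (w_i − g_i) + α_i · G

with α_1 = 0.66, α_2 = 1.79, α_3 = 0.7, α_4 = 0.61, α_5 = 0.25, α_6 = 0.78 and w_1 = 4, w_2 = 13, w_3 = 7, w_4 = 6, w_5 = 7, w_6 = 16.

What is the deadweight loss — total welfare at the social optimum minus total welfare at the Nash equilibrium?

∂u_i/∂g_i = α_i − 1, so neighbor i contributes w_i if α_i > 1, else 0.
α_i > 1 for i ∈ {2}; NE contributions (0, 13, 0, 0, 0, 0), G = 13.
W^NE = Σw_i − G^NE + (Σα_i)·G^NE = 53 + 3.79·13 = 102.27.
Planner: ∂(Σu_j)/∂g_i = Σα_j − 1 = 3.79 > 0, so everyone contributes w_i; G^SO = 53, W^SO = 53 + 3.79·53 = 253.87.
Deadweight loss = 151.6.

151.6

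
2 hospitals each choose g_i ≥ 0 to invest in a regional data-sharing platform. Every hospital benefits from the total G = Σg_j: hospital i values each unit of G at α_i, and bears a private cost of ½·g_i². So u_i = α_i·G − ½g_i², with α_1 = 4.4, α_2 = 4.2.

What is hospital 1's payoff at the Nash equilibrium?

28.16

Hospital i's FOC: ∂u_i/∂g_i = α_i − g_i = 0, so g_i* = α_i.
NE contributions = (4.4, 4.2); G = 8.6.
u_1 = α_1·G − ½·(g_1)² = 4.4·8.6 − ½·4.4² = 28.16.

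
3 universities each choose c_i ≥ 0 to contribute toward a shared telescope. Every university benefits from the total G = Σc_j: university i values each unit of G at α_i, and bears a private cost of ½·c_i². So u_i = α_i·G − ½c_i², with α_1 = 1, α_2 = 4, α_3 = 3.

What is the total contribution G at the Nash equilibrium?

University i's FOC: ∂u_i/∂c_i = α_i − c_i = 0, so c_i* = α_i.
NE contributions = (1, 4, 3); G = 8.

8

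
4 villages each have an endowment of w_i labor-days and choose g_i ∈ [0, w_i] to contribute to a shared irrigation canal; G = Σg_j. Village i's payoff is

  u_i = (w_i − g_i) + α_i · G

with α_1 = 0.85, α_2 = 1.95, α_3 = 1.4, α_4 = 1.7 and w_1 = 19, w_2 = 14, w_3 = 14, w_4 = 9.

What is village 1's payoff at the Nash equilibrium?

50.45

∂u_i/∂g_i = α_i − 1, so village i contributes w_i if α_i > 1, else 0.
α_i > 1 for i ∈ {2, 3, 4}; NE contributions (0, 14, 14, 9), G = 37.
u_1 = (19 − 0) + 0.85·37 = 50.45.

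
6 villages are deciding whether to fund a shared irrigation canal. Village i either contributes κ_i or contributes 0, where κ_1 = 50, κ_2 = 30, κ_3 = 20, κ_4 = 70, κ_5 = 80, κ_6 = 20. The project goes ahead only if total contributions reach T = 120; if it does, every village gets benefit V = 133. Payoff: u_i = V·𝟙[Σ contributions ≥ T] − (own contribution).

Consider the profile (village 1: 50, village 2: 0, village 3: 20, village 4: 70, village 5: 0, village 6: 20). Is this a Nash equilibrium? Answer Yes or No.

No

Total = 160 ≥ 120: provided.
Village 1 (pledges 50, payoff 83): dropping to 0 → total 110, payoff 0. No gain.
Village 2 (pledges 0, payoff 133): pledging 30 → total 190, payoff 103. No gain.
Village 3 (pledges 20, payoff 113): dropping to 0 → total 140, payoff 133. Profitable deviation.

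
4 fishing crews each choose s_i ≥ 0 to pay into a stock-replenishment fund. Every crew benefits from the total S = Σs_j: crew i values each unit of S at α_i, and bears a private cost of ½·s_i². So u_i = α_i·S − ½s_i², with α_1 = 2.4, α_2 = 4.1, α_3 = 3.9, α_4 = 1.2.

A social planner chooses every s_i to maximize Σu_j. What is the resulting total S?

Planner FOC: ∂(Σu_j)/∂s_i = (Σα_j) − s_i = 0, so s_i^SO = Σα_j = 11.6 for every i; S^SO = 46.4.

46.4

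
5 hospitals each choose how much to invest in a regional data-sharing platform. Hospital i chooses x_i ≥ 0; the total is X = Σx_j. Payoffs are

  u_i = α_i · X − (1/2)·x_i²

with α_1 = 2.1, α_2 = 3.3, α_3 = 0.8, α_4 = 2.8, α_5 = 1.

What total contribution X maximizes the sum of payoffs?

Planner FOC: ∂(Σu_j)/∂x_i = (Σα_j) − x_i = 0, so x_i^SO = Σα_j = 10 for every i; X^SO = 50.

50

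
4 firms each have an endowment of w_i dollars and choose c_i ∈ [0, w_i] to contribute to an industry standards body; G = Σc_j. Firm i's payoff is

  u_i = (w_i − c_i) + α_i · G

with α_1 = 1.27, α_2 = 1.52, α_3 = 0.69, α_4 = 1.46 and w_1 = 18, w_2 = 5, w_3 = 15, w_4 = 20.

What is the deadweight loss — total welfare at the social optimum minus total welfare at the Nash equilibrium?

∂u_i/∂c_i = α_i − 1, so firm i contributes w_i if α_i > 1, else 0.
α_i > 1 for i ∈ {1, 2, 4}; NE contributions (18, 5, 0, 20), G = 43.
W^NE = Σw_i − G^NE + (Σα_i)·G^NE = 58 + 3.94·43 = 227.42.
Planner: ∂(Σu_j)/∂c_i = Σα_j − 1 = 3.94 > 0, so everyone contributes w_i; G^SO = 58, W^SO = 58 + 3.94·58 = 286.52.
Deadweight loss = 59.1.

59.1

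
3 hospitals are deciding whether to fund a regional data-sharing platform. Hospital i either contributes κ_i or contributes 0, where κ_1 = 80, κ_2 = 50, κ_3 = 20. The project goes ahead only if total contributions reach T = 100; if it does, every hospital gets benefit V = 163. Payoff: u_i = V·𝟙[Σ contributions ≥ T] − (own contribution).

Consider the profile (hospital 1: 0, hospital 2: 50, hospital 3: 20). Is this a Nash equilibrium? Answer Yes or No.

Total = 70 < 100: not provided.
Hospital 1 (pledges 0, payoff 0): pledging 80 → total 150, payoff 83. Profitable deviation.

No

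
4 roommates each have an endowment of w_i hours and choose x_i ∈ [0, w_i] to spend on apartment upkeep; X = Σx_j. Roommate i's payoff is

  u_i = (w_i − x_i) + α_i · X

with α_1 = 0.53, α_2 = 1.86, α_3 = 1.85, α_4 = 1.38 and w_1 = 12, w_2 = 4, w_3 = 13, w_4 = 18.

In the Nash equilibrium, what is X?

35

∂u_i/∂x_i = α_i − 1, so roommate i contributes w_i if α_i > 1, else 0.
α_i > 1 for i ∈ {2, 3, 4}; NE contributions (0, 4, 13, 18), X = 35.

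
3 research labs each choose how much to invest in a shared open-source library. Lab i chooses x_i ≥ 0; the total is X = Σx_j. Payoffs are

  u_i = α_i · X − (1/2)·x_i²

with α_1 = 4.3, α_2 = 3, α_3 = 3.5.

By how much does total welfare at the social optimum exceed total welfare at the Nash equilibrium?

Lab i's FOC: ∂u_i/∂x_i = α_i − x_i = 0, so x_i* = α_i.
NE contributions = (4.3, 3, 3.5); X = 10.8.
W^NE = (Σα)·X − ½Σα_i² = 10.8² − ½·39.74 = 96.77.
Planner sets x_i = Σα_j = 10.8 for every i, so X^SO = 3·10.8 = 32.4.
W^SO = (Σα)·X^SO − ½·3·(Σα)² = (3/2)·10.8² = 174.96.
Deadweight loss = W^SO − W^NE = 78.19.

78.19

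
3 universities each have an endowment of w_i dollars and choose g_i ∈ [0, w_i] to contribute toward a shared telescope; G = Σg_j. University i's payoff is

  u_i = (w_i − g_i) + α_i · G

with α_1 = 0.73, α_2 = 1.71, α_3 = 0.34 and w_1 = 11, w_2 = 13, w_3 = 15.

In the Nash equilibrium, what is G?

∂u_i/∂g_i = α_i − 1, so university i contributes w_i if α_i > 1, else 0.
α_i > 1 for i ∈ {2}; NE contributions (0, 13, 0), G = 13.

13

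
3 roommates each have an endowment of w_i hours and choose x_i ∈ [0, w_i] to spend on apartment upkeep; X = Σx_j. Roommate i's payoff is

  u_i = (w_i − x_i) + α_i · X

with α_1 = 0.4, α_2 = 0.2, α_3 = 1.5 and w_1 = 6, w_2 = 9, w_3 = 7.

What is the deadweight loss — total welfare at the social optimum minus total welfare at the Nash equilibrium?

∂u_i/∂x_i = α_i − 1, so roommate i contributes w_i if α_i > 1, else 0.
α_i > 1 for i ∈ {3}; NE contributions (0, 0, 7), X = 7.
W^NE = Σw_i − X^NE + (Σα_i)·X^NE = 22 + 1.1·7 = 29.7.
Planner: ∂(Σu_j)/∂x_i = Σα_j − 1 = 1.1 > 0, so everyone contributes w_i; X^SO = 22, W^SO = 22 + 1.1·22 = 46.2.
Deadweight loss = 16.5.

16.5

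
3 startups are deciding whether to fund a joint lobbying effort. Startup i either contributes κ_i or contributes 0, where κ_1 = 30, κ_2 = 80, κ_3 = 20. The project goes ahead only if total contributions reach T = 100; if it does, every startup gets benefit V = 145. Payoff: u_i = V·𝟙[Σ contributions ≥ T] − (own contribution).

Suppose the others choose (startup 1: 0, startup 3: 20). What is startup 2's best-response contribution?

Others' total = 20. Contributing 80 brings total to 100 ≥ 100: gain V − κ_2 = 65.
Best response: 80.

80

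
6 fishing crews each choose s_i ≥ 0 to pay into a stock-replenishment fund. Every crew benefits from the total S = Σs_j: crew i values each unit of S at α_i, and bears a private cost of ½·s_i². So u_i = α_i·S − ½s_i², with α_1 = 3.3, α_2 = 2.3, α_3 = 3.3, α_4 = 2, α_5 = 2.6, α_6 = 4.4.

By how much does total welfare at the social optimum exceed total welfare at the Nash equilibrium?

Crew i's FOC: ∂u_i/∂s_i = α_i − s_i = 0, so s_i* = α_i.
NE contributions = (3.3, 2.3, 3.3, 2, 2.6, 4.4); S = 17.9.
W^NE = (Σα)·S − ½Σα_i² = 17.9² − ½·57.19 = 291.815.
Planner sets s_i = Σα_j = 17.9 for every i, so S^SO = 6·17.9 = 107.4.
W^SO = (Σα)·S^SO − ½·6·(Σα)² = (6/2)·17.9² = 961.23.
Deadweight loss = W^SO − W^NE = 669.415.

669.415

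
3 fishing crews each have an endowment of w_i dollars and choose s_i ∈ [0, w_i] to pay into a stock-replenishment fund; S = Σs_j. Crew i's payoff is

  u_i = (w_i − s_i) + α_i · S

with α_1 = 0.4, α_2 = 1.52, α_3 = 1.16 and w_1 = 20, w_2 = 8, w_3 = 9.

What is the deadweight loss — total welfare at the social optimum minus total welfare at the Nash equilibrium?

∂u_i/∂s_i = α_i − 1, so crew i contributes w_i if α_i > 1, else 0.
α_i > 1 for i ∈ {2, 3}; NE contributions (0, 8, 9), S = 17.
W^NE = Σw_i − S^NE + (Σα_i)·S^NE = 37 + 2.08·17 = 72.36.
Planner: ∂(Σu_j)/∂s_i = Σα_j − 1 = 2.08 > 0, so everyone contributes w_i; S^SO = 37, W^SO = 37 + 2.08·37 = 113.96.
Deadweight loss = 41.6.

41.6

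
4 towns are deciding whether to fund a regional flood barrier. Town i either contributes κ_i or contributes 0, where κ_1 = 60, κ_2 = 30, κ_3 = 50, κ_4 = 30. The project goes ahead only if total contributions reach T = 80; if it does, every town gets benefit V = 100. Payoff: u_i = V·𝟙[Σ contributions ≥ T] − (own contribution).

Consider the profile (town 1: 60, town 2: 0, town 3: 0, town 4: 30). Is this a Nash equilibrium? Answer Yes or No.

Total = 90 ≥ 80: provided.
Town 1 (pledges 60, payoff 40): dropping to 0 → total 30, payoff 0. No gain.
Town 2 (pledges 0, payoff 100): pledging 30 → total 120, payoff 70. No gain.
Town 3 (pledges 0, payoff 100): pledging 50 → total 140, payoff 50. No gain.
Town 4 (pledges 30, payoff 70): dropping to 0 → total 60, payoff 0. No gain.

Yes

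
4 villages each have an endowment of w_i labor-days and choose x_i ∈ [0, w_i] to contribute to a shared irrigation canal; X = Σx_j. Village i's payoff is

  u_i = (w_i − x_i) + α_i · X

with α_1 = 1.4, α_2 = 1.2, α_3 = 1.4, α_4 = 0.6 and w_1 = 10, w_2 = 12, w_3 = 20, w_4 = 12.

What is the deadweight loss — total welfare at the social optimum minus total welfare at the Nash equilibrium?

43.2

∂u_i/∂x_i = α_i − 1, so village i contributes w_i if α_i > 1, else 0.
α_i > 1 for i ∈ {1, 2, 3}; NE contributions (10, 12, 20, 0), X = 42.
W^NE = Σw_i − X^NE + (Σα_i)·X^NE = 54 + 3.6·42 = 205.2.
Planner: ∂(Σu_j)/∂x_i = Σα_j − 1 = 3.6 > 0, so everyone contributes w_i; X^SO = 54, W^SO = 54 + 3.6·54 = 248.4.
Deadweight loss = 43.2.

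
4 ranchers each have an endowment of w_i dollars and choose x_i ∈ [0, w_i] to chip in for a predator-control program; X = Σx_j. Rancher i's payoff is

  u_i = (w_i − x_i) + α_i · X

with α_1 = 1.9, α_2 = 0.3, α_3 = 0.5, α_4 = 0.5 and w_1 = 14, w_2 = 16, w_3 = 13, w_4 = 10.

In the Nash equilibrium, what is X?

∂u_i/∂x_i = α_i − 1, so rancher i contributes w_i if α_i > 1, else 0.
α_i > 1 for i ∈ {1}; NE contributions (14, 0, 0, 0), X = 14.

14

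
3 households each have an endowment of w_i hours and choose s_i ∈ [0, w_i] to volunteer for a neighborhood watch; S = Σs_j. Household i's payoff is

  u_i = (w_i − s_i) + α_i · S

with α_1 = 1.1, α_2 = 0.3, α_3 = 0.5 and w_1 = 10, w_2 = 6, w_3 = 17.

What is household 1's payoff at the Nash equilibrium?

∂u_i/∂s_i = α_i − 1, so household i contributes w_i if α_i > 1, else 0.
α_i > 1 for i ∈ {1}; NE contributions (10, 0, 0), S = 10.
u_1 = (10 − 10) + 1.1·10 = 11.

11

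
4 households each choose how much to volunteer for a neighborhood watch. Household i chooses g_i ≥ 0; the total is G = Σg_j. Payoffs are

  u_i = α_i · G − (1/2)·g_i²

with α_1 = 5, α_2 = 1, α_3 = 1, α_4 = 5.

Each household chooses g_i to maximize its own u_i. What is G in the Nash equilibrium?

12

Household i's FOC: ∂u_i/∂g_i = α_i − g_i = 0, so g_i* = α_i.
NE contributions = (5, 1, 1, 5); G = 12.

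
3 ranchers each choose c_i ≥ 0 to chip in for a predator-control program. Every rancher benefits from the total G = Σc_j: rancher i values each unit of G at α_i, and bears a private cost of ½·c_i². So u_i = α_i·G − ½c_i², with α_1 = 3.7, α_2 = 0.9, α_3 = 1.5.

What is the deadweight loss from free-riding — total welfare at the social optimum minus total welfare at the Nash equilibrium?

Rancher i's FOC: ∂u_i/∂c_i = α_i − c_i = 0, so c_i* = α_i.
NE contributions = (3.7, 0.9, 1.5); G = 6.1.
W^NE = (Σα)·G − ½Σα_i² = 6.1² − ½·16.75 = 28.835.
Planner sets c_i = Σα_j = 6.1 for every i, so G^SO = 3·6.1 = 18.3.
W^SO = (Σα)·G^SO − ½·3·(Σα)² = (3/2)·6.1² = 55.815.
Deadweight loss = W^SO − W^NE = 26.98.

26.98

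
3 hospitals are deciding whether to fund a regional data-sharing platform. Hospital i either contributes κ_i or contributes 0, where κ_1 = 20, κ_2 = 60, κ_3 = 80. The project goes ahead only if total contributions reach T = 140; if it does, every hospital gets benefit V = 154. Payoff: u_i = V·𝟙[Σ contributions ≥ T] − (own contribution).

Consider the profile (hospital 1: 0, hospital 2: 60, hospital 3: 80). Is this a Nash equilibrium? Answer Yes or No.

Total = 140 ≥ 140: provided.
Hospital 1 (pledges 0, payoff 154): pledging 20 → total 160, payoff 134. No gain.
Hospital 2 (pledges 60, payoff 94): dropping to 0 → total 80, payoff 0. No gain.
Hospital 3 (pledges 80, payoff 74): dropping to 0 → total 60, payoff 0. No gain.

Yes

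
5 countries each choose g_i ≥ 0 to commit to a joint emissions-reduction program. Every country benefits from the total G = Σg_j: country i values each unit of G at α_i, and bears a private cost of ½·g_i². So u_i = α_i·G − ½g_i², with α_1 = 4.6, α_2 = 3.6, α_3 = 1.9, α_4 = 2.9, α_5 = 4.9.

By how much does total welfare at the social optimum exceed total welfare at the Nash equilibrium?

Country i's FOC: ∂u_i/∂g_i = α_i − g_i = 0, so g_i* = α_i.
NE contributions = (4.6, 3.6, 1.9, 2.9, 4.9); G = 17.9.
W^NE = (Σα)·G − ½Σα_i² = 17.9² − ½·70.15 = 285.335.
Planner sets g_i = Σα_j = 17.9 for every i, so G^SO = 5·17.9 = 89.5.
W^SO = (Σα)·G^SO − ½·5·(Σα)² = (5/2)·17.9² = 801.025.
Deadweight loss = W^SO − W^NE = 515.69.

515.69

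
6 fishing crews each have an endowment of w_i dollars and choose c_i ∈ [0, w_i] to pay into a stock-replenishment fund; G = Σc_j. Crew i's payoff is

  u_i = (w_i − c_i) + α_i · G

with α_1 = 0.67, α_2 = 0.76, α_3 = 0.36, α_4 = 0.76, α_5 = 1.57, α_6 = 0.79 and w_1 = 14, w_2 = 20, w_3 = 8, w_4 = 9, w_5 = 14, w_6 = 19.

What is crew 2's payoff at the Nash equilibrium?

∂u_i/∂c_i = α_i − 1, so crew i contributes w_i if α_i > 1, else 0.
α_i > 1 for i ∈ {5}; NE contributions (0, 0, 0, 0, 14, 0), G = 14.
u_2 = (20 − 0) + 0.76·14 = 30.64.

30.64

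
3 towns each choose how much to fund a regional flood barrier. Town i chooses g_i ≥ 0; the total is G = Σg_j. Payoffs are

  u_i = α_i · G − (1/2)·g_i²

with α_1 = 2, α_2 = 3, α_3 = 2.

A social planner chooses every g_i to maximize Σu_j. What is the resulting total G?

21

Planner FOC: ∂(Σu_j)/∂g_i = (Σα_j) − g_i = 0, so g_i^SO = Σα_j = 7 for every i; G^SO = 21.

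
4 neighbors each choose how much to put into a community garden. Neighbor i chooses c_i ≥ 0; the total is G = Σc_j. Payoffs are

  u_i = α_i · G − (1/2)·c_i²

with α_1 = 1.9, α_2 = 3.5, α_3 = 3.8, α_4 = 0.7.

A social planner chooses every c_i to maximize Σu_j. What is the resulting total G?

39.6

Planner FOC: ∂(Σu_j)/∂c_i = (Σα_j) − c_i = 0, so c_i^SO = Σα_j = 9.9 for every i; G^SO = 39.6.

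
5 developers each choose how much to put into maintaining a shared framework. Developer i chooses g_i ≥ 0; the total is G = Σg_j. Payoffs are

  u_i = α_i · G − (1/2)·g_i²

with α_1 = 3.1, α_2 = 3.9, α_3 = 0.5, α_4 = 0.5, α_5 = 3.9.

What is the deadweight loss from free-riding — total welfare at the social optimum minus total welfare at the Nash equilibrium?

232.68

Developer i's FOC: ∂u_i/∂g_i = α_i − g_i = 0, so g_i* = α_i.
NE contributions = (3.1, 3.9, 0.5, 0.5, 3.9); G = 11.9.
W^NE = (Σα)·G − ½Σα_i² = 11.9² − ½·40.53 = 121.345.
Planner sets g_i = Σα_j = 11.9 for every i, so G^SO = 5·11.9 = 59.5.
W^SO = (Σα)·G^SO − ½·5·(Σα)² = (5/2)·11.9² = 354.025.
Deadweight loss = W^SO − W^NE = 232.68.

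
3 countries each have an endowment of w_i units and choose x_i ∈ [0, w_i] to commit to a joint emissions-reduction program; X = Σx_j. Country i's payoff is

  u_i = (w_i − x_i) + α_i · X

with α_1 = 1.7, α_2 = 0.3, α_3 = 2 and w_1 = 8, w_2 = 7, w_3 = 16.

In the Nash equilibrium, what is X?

∂u_i/∂x_i = α_i − 1, so country i contributes w_i if α_i > 1, else 0.
α_i > 1 for i ∈ {1, 3}; NE contributions (8, 0, 16), X = 24.

24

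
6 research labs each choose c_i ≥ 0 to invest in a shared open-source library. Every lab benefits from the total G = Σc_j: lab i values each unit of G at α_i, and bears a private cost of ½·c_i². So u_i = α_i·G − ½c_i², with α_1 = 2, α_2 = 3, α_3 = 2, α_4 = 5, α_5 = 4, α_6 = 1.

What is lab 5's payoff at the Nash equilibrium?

Lab i's FOC: ∂u_i/∂c_i = α_i − c_i = 0, so c_i* = α_i.
NE contributions = (2, 3, 2, 5, 4, 1); G = 17.
u_5 = α_5·G − ½·(c_5)² = 4·17 − ½·4² = 60.

60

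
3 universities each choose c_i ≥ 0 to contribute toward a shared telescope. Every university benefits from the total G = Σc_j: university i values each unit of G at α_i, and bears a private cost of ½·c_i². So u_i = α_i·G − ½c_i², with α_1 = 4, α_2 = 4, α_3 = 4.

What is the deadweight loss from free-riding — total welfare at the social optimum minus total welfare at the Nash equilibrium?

96

University i's FOC: ∂u_i/∂c_i = α_i − c_i = 0, so c_i* = α_i.
NE contributions = (4, 4, 4); G = 12.
W^NE = (Σα)·G − ½Σα_i² = 12² − ½·48 = 120.
Planner sets c_i = Σα_j = 12 for every i, so G^SO = 3·12 = 36.
W^SO = (Σα)·G^SO − ½·3·(Σα)² = (3/2)·12² = 216.
Deadweight loss = W^SO − W^NE = 96.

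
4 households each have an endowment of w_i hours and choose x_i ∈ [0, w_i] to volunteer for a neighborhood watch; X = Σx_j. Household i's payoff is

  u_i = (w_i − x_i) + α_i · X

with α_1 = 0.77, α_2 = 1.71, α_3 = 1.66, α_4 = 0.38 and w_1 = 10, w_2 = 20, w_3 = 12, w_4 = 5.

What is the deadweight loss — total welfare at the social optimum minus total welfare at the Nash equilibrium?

52.8

∂u_i/∂x_i = α_i − 1, so household i contributes w_i if α_i > 1, else 0.
α_i > 1 for i ∈ {2, 3}; NE contributions (0, 20, 12, 0), X = 32.
W^NE = Σw_i − X^NE + (Σα_i)·X^NE = 47 + 3.52·32 = 159.64.
Planner: ∂(Σu_j)/∂x_i = Σα_j − 1 = 3.52 > 0, so everyone contributes w_i; X^SO = 47, W^SO = 47 + 3.52·47 = 212.44.
Deadweight loss = 52.8.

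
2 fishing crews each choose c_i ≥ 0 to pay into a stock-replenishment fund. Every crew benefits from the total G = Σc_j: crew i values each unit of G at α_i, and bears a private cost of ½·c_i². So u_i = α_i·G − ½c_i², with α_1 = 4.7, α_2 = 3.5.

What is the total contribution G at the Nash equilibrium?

8.2

Crew i's FOC: ∂u_i/∂c_i = α_i − c_i = 0, so c_i* = α_i.
NE contributions = (4.7, 3.5); G = 8.2.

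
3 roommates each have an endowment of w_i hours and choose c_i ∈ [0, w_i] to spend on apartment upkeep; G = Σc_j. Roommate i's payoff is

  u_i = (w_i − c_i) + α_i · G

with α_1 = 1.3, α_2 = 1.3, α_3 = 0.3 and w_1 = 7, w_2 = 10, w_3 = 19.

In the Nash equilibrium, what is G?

∂u_i/∂c_i = α_i − 1, so roommate i contributes w_i if α_i > 1, else 0.
α_i > 1 for i ∈ {1, 2}; NE contributions (7, 10, 0), G = 17.

17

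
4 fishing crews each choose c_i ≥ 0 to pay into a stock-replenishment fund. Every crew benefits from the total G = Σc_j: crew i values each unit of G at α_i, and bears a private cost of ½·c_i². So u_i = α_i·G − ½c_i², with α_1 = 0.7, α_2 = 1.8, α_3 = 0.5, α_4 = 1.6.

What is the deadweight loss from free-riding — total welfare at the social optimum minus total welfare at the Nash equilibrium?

24.43

Crew i's FOC: ∂u_i/∂c_i = α_i − c_i = 0, so c_i* = α_i.
NE contributions = (0.7, 1.8, 0.5, 1.6); G = 4.6.
W^NE = (Σα)·G − ½Σα_i² = 4.6² − ½·6.54 = 17.89.
Planner sets c_i = Σα_j = 4.6 for every i, so G^SO = 4·4.6 = 18.4.
W^SO = (Σα)·G^SO − ½·4·(Σα)² = (4/2)·4.6² = 42.32.
Deadweight loss = W^SO − W^NE = 24.43.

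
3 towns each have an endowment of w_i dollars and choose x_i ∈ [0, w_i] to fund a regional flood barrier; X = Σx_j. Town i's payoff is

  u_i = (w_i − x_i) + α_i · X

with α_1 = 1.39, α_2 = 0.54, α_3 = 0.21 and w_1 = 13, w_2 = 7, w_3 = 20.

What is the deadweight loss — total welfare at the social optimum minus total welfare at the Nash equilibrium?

30.78

∂u_i/∂x_i = α_i − 1, so town i contributes w_i if α_i > 1, else 0.
α_i > 1 for i ∈ {1}; NE contributions (13, 0, 0), X = 13.
W^NE = Σw_i − X^NE + (Σα_i)·X^NE = 40 + 1.14·13 = 54.82.
Planner: ∂(Σu_j)/∂x_i = Σα_j − 1 = 1.14 > 0, so everyone contributes w_i; X^SO = 40, W^SO = 40 + 1.14·40 = 85.6.
Deadweight loss = 30.78.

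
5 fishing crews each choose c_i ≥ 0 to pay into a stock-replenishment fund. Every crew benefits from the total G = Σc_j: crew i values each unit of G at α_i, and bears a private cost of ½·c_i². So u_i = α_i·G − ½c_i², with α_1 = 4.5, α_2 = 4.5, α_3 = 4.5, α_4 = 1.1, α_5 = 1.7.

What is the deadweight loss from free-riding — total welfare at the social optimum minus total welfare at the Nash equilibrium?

Crew i's FOC: ∂u_i/∂c_i = α_i − c_i = 0, so c_i* = α_i.
NE contributions = (4.5, 4.5, 4.5, 1.1, 1.7); G = 16.3.
W^NE = (Σα)·G − ½Σα_i² = 16.3² − ½·64.85 = 233.265.
Planner sets c_i = Σα_j = 16.3 for every i, so G^SO = 5·16.3 = 81.5.
W^SO = (Σα)·G^SO − ½·5·(Σα)² = (5/2)·16.3² = 664.225.
Deadweight loss = W^SO − W^NE = 430.96.

430.96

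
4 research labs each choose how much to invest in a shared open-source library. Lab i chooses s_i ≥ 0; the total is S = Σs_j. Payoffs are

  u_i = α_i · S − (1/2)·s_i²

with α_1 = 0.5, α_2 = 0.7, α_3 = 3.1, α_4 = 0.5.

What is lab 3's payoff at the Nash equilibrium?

Lab i's FOC: ∂u_i/∂s_i = α_i − s_i = 0, so s_i* = α_i.
NE contributions = (0.5, 0.7, 3.1, 0.5); S = 4.8.
u_3 = α_3·S − ½·(s_3)² = 3.1·4.8 − ½·3.1² = 10.075.

10.075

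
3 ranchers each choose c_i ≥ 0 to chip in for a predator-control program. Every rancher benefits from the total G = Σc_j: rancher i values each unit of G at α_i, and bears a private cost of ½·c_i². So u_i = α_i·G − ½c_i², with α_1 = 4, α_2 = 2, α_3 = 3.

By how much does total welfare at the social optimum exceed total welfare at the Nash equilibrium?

55

Rancher i's FOC: ∂u_i/∂c_i = α_i − c_i = 0, so c_i* = α_i.
NE contributions = (4, 2, 3); G = 9.
W^NE = (Σα)·G − ½Σα_i² = 9² − ½·29 = 66.5.
Planner sets c_i = Σα_j = 9 for every i, so G^SO = 3·9 = 27.
W^SO = (Σα)·G^SO − ½·3·(Σα)² = (3/2)·9² = 121.5.
Deadweight loss = W^SO − W^NE = 55.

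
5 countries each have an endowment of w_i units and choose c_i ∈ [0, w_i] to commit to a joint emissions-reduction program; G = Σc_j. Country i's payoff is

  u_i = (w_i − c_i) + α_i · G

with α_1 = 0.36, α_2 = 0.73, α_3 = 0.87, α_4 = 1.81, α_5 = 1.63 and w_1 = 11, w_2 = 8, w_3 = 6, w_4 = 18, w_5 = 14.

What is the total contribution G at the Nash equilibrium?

∂u_i/∂c_i = α_i − 1, so country i contributes w_i if α_i > 1, else 0.
α_i > 1 for i ∈ {4, 5}; NE contributions (0, 0, 0, 18, 14), G = 32.

32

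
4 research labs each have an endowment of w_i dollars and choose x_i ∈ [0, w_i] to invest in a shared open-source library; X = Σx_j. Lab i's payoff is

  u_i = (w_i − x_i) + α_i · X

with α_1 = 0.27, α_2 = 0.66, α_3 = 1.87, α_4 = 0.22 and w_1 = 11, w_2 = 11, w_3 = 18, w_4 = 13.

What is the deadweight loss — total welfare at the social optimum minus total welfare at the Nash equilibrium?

70.7

∂u_i/∂x_i = α_i − 1, so lab i contributes w_i if α_i > 1, else 0.
α_i > 1 for i ∈ {3}; NE contributions (0, 0, 18, 0), X = 18.
W^NE = Σw_i − X^NE + (Σα_i)·X^NE = 53 + 2.02·18 = 89.36.
Planner: ∂(Σu_j)/∂x_i = Σα_j − 1 = 2.02 > 0, so everyone contributes w_i; X^SO = 53, W^SO = 53 + 2.02·53 = 160.06.
Deadweight loss = 70.7.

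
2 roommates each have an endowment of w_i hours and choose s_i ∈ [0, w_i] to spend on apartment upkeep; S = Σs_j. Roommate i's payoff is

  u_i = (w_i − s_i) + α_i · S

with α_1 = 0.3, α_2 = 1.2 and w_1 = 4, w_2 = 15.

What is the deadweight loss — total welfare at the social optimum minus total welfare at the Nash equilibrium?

2

∂u_i/∂s_i = α_i − 1, so roommate i contributes w_i if α_i > 1, else 0.
α_i > 1 for i ∈ {2}; NE contributions (0, 15), S = 15.
W^NE = Σw_i − S^NE + (Σα_i)·S^NE = 19 + 0.5·15 = 26.5.
Planner: ∂(Σu_j)/∂s_i = Σα_j − 1 = 0.5 > 0, so everyone contributes w_i; S^SO = 19, W^SO = 19 + 0.5·19 = 28.5.
Deadweight loss = 2.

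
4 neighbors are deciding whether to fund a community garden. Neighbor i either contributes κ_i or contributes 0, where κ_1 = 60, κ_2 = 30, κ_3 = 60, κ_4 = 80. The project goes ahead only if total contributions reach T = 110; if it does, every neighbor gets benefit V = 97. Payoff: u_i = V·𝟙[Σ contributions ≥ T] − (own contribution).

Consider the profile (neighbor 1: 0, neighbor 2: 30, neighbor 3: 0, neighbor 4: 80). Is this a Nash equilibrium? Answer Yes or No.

Total = 110 ≥ 110: provided.
Neighbor 1 (pledges 0, payoff 97): pledging 60 → total 170, payoff 37. No gain.
Neighbor 2 (pledges 30, payoff 67): dropping to 0 → total 80, payoff 0. No gain.
Neighbor 3 (pledges 0, payoff 97): pledging 60 → total 170, payoff 37. No gain.
Neighbor 4 (pledges 80, payoff 17): dropping to 0 → total 30, payoff 0. No gain.

Yes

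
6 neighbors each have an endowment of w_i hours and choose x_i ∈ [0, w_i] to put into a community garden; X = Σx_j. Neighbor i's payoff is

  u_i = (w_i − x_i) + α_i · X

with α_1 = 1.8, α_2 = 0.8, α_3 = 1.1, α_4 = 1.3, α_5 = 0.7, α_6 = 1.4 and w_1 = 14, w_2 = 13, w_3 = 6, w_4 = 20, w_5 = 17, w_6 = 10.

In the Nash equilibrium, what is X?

∂u_i/∂x_i = α_i − 1, so neighbor i contributes w_i if α_i > 1, else 0.
α_i > 1 for i ∈ {1, 3, 4, 6}; NE contributions (14, 0, 6, 20, 0, 10), X = 50.

50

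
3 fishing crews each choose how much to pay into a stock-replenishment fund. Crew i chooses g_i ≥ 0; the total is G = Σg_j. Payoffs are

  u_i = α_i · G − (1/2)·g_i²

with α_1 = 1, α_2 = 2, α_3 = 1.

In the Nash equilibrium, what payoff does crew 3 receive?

Crew i's FOC: ∂u_i/∂g_i = α_i − g_i = 0, so g_i* = α_i.
NE contributions = (1, 2, 1); G = 4.
u_3 = α_3·G − ½·(g_3)² = 1·4 − ½·1² = 3.5.

3.5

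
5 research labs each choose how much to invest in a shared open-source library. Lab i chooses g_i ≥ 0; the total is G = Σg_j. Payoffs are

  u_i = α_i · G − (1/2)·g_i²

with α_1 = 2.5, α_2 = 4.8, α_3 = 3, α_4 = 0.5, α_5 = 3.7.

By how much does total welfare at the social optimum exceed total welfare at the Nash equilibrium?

Lab i's FOC: ∂u_i/∂g_i = α_i − g_i = 0, so g_i* = α_i.
NE contributions = (2.5, 4.8, 3, 0.5, 3.7); G = 14.5.
W^NE = (Σα)·G − ½Σα_i² = 14.5² − ½·52.23 = 184.135.
Planner sets g_i = Σα_j = 14.5 for every i, so G^SO = 5·14.5 = 72.5.
W^SO = (Σα)·G^SO − ½·5·(Σα)² = (5/2)·14.5² = 525.625.
Deadweight loss = W^SO − W^NE = 341.49.

341.49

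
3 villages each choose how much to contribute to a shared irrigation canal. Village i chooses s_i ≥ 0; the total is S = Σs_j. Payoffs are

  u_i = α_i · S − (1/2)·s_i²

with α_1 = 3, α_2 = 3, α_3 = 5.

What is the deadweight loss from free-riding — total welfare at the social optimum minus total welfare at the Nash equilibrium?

82

Village i's FOC: ∂u_i/∂s_i = α_i − s_i = 0, so s_i* = α_i.
NE contributions = (3, 3, 5); S = 11.
W^NE = (Σα)·S − ½Σα_i² = 11² − ½·43 = 99.5.
Planner sets s_i = Σα_j = 11 for every i, so S^SO = 3·11 = 33.
W^SO = (Σα)·S^SO − ½·3·(Σα)² = (3/2)·11² = 181.5.
Deadweight loss = W^SO − W^NE = 82.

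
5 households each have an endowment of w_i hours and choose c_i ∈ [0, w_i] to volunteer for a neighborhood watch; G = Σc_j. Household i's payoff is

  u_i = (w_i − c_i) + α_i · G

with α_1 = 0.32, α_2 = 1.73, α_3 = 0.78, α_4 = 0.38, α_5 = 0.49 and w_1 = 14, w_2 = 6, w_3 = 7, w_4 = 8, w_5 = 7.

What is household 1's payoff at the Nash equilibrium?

15.92

∂u_i/∂c_i = α_i − 1, so household i contributes w_i if α_i > 1, else 0.
α_i > 1 for i ∈ {2}; NE contributions (0, 6, 0, 0, 0), G = 6.
u_1 = (14 − 0) + 0.32·6 = 15.92.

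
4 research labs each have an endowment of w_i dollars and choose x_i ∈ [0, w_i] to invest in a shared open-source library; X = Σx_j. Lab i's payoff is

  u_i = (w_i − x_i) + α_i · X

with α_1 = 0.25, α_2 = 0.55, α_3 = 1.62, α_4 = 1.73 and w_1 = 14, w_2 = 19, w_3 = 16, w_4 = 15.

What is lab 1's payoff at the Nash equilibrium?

21.75

∂u_i/∂x_i = α_i − 1, so lab i contributes w_i if α_i > 1, else 0.
α_i > 1 for i ∈ {3, 4}; NE contributions (0, 0, 16, 15), X = 31.
u_1 = (14 − 0) + 0.25·31 = 21.75.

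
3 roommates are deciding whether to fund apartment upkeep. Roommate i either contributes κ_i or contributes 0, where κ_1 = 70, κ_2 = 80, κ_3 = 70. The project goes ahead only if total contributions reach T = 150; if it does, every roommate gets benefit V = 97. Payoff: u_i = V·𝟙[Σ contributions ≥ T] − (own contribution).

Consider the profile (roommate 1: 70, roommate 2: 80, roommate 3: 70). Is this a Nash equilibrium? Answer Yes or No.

Total = 220 ≥ 150: provided.
Roommate 1 (pledges 70, payoff 27): dropping to 0 → total 150, payoff 97. Profitable deviation.

No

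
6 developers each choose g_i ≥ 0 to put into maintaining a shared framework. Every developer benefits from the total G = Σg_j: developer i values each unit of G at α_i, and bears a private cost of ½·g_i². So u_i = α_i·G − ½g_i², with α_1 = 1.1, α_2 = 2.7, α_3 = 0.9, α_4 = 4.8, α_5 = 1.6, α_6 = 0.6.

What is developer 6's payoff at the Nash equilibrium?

6.84

Developer i's FOC: ∂u_i/∂g_i = α_i − g_i = 0, so g_i* = α_i.
NE contributions = (1.1, 2.7, 0.9, 4.8, 1.6, 0.6); G = 11.7.
u_6 = α_6·G − ½·(g_6)² = 0.6·11.7 − ½·0.6² = 6.84.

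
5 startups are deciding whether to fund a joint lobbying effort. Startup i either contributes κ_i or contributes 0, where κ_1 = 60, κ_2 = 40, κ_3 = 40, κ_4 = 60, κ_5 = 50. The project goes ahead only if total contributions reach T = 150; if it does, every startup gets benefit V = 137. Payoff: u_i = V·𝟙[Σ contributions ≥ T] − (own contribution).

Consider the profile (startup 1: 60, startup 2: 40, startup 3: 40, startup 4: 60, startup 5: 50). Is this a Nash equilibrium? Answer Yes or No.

No

Total = 250 ≥ 150: provided.
Startup 1 (pledges 60, payoff 77): dropping to 0 → total 190, payoff 137. Profitable deviation.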